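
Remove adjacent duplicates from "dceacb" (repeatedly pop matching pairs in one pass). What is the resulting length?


Input: dceacb
Stack-based adjacent duplicate removal:
  Read 'd': push. Stack: d
  Read 'c': push. Stack: dc
  Read 'e': push. Stack: dce
  Read 'a': push. Stack: dcea
  Read 'c': push. Stack: dceac
  Read 'b': push. Stack: dceacb
Final stack: "dceacb" (length 6)

6


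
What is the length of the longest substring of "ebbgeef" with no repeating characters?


Input: "ebbgeef"
Sliding window (track last position of each char):
  Position 0 ('e'): window [0,0] length 1 -- new best
  Position 1 ('b'): window [0,1] length 2 -- new best
  Position 2 ('b'): repeat (last at 1), move window start to 2
  Position 2 ('b'): window [2,2] length 1
  Position 3 ('g'): window [2,3] length 2
  Position 4 ('e'): window [2,4] length 3 -- new best
  Position 5 ('e'): repeat (last at 4), move window start to 5
  Position 5 ('e'): window [5,5] length 1
  Position 6 ('f'): window [5,6] length 2
Longest substring with no repeats: "bge" with length 3

3


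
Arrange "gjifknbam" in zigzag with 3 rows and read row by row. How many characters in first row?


Zigzag "gjifknbam" into 3 rows:
Placing characters:
  'g' => row 0
  'j' => row 1
  'i' => row 2
  'f' => row 1
  'k' => row 0
  'n' => row 1
  'b' => row 2
  'a' => row 1
  'm' => row 0
Rows:
  Row 0: "gkm"
  Row 1: "jfna"
  Row 2: "ib"
First row length: 3

3


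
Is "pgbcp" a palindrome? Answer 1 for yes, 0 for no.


Input: pgbcp
Reversed: pcbgp
  Compare pos 0 ('p') with pos 4 ('p'): match
  Compare pos 1 ('g') with pos 3 ('c'): MISMATCH
Result: not a palindrome

0


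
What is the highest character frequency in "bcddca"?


Input: bcddca
Character counts:
  'a': 1
  'b': 1
  'c': 2
  'd': 2
Maximum frequency: 2

2


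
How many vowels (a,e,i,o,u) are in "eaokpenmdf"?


Input: eaokpenmdf
Checking each character:
  'e' at position 0: vowel (running total: 1)
  'a' at position 1: vowel (running total: 2)
  'o' at position 2: vowel (running total: 3)
  'k' at position 3: consonant
  'p' at position 4: consonant
  'e' at position 5: vowel (running total: 4)
  'n' at position 6: consonant
  'm' at position 7: consonant
  'd' at position 8: consonant
  'f' at position 9: consonant
Total vowels: 4

4


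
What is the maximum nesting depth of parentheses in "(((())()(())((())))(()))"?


Input: "(((())()(())((())))(()))"
Tracking depth:
  Position 0 '(': depth becomes 1
  Position 1 '(': depth becomes 2
  Position 2 '(': depth becomes 3
  Position 3 '(': depth becomes 4
  Position 4 ')': depth becomes 3
  Position 5 ')': depth becomes 2
  Position 6 '(': depth becomes 3
  Position 7 ')': depth becomes 2
  Position 8 '(': depth becomes 3
  Position 9 '(': depth becomes 4
  Position 10 ')': depth becomes 3
  Position 11 ')': depth becomes 2
  Position 12 '(': depth becomes 3
  Position 13 '(': depth becomes 4
  Position 14 '(': depth becomes 5
  Position 15 ')': depth becomes 4
  Position 16 ')': depth becomes 3
  Position 17 ')': depth becomes 2
  Position 18 ')': depth becomes 1
  Position 19 '(': depth becomes 2
  Position 20 '(': depth becomes 3
  Position 21 ')': depth becomes 2
  Position 22 ')': depth becomes 1
  Position 23 ')': depth becomes 0
Maximum depth reached: 5

5


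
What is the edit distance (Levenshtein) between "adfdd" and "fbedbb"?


Computing edit distance: "adfdd" -> "fbedbb"
DP table:
           f    b    e    d    b    b
      0    1    2    3    4    5    6
  a   1    1    2    3    4    5    6
  d   2    2    2    3    3    4    5
  f   3    2    3    3    4    4    5
  d   4    3    3    4    3    4    5
  d   5    4    4    4    4    4    5
Edit distance = dp[5][6] = 5

5


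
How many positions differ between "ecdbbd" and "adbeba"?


Comparing "ecdbbd" and "adbeba" position by position:
  Position 0: 'e' vs 'a' => DIFFER
  Position 1: 'c' vs 'd' => DIFFER
  Position 2: 'd' vs 'b' => DIFFER
  Position 3: 'b' vs 'e' => DIFFER
  Position 4: 'b' vs 'b' => same
  Position 5: 'd' vs 'a' => DIFFER
Positions that differ: 5

5


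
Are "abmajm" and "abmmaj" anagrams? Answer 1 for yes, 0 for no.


Strings: "abmajm", "abmmaj"
Sorted first:  aabjmm
Sorted second: aabjmm
Sorted forms match => anagrams

1


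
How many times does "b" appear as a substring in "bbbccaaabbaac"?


Searching for "b" in "bbbccaaabbaac"
Scanning each position:
  Position 0: "b" => MATCH
  Position 1: "b" => MATCH
  Position 2: "b" => MATCH
  Position 3: "c" => no
  Position 4: "c" => no
  Position 5: "a" => no
  Position 6: "a" => no
  Position 7: "a" => no
  Position 8: "b" => MATCH
  Position 9: "b" => MATCH
  Position 10: "a" => no
  Position 11: "a" => no
  Position 12: "c" => no
Total occurrences: 5

5


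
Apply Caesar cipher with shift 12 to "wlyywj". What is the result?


Caesar cipher: shift "wlyywj" by 12
  'w' (pos 22) + 12 = pos 8 = 'i'
  'l' (pos 11) + 12 = pos 23 = 'x'
  'y' (pos 24) + 12 = pos 10 = 'k'
  'y' (pos 24) + 12 = pos 10 = 'k'
  'w' (pos 22) + 12 = pos 8 = 'i'
  'j' (pos 9) + 12 = pos 21 = 'v'
Result: ixkkiv

ixkkiv


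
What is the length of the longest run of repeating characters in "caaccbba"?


Input: "caaccbba"
Scanning for longest run:
  Position 1 ('a'): new char, reset run to 1
  Position 2 ('a'): continues run of 'a', length=2
  Position 3 ('c'): new char, reset run to 1
  Position 4 ('c'): continues run of 'c', length=2
  Position 5 ('b'): new char, reset run to 1
  Position 6 ('b'): continues run of 'b', length=2
  Position 7 ('a'): new char, reset run to 1
Longest run: 'a' with length 2

2


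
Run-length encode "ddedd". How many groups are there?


Input: ddedd
Scanning for consecutive runs:
  Group 1: 'd' x 2 (positions 0-1)
  Group 2: 'e' x 1 (positions 2-2)
  Group 3: 'd' x 2 (positions 3-4)
Total groups: 3

3


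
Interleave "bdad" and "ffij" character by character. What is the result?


Interleaving "bdad" and "ffij":
  Position 0: 'b' from first, 'f' from second => "bf"
  Position 1: 'd' from first, 'f' from second => "df"
  Position 2: 'a' from first, 'i' from second => "ai"
  Position 3: 'd' from first, 'j' from second => "dj"
Result: bfdfaidj

bfdfaidj


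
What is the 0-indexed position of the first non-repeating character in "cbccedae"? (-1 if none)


Input: cbccedae
Character frequencies:
  'a': 1
  'b': 1
  'c': 3
  'd': 1
  'e': 2
Scanning left to right for freq == 1:
  Position 0 ('c'): freq=3, skip
  Position 1 ('b'): unique! => answer = 1

1


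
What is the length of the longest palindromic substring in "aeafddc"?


Input: "aeafddc"
Checking substrings for palindromes:
  [0:3] "aea" (len 3) => palindrome
  [4:6] "dd" (len 2) => palindrome
Longest palindromic substring: "aea" with length 3

3


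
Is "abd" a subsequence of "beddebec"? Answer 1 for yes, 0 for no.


Check if "abd" is a subsequence of "beddebec"
Greedy scan:
  Position 0 ('b'): no match needed
  Position 1 ('e'): no match needed
  Position 2 ('d'): no match needed
  Position 3 ('d'): no match needed
  Position 4 ('e'): no match needed
  Position 5 ('b'): no match needed
  Position 6 ('e'): no match needed
  Position 7 ('c'): no match needed
Only matched 0/3 characters => not a subsequence

0


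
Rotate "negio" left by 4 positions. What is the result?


Input: "negio", rotate left by 4
First 4 characters: "negi"
Remaining characters: "o"
Concatenate remaining + first: "o" + "negi" = "onegi"

onegi


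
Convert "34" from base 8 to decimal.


Input: "34" in base 8
Positional expansion:
  Digit '3' (value 3) x 8^1 = 24
  Digit '4' (value 4) x 8^0 = 4
Sum = 28

28


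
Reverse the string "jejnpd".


Input: jejnpd
Reading characters right to left:
  Position 5: 'd'
  Position 4: 'p'
  Position 3: 'n'
  Position 2: 'j'
  Position 1: 'e'
  Position 0: 'j'
Reversed: dpnjej

dpnjej


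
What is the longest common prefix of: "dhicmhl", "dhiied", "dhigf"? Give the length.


Words: dhicmhl, dhiied, dhigf
  Position 0: all 'd' => match
  Position 1: all 'h' => match
  Position 2: all 'i' => match
  Position 3: ('c', 'i', 'g') => mismatch, stop
LCP = "dhi" (length 3)

3


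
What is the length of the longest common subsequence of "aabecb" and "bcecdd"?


LCS of "aabecb" and "bcecdd"
DP table:
           b    c    e    c    d    d
      0    0    0    0    0    0    0
  a   0    0    0    0    0    0    0
  a   0    0    0    0    0    0    0
  b   0    1    1    1    1    1    1
  e   0    1    1    2    2    2    2
  c   0    1    2    2    3    3    3
  b   0    1    2    2    3    3    3
LCS length = dp[6][6] = 3

3


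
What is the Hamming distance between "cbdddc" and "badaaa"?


Comparing "cbdddc" and "badaaa" position by position:
  Position 0: 'c' vs 'b' => differ
  Position 1: 'b' vs 'a' => differ
  Position 2: 'd' vs 'd' => same
  Position 3: 'd' vs 'a' => differ
  Position 4: 'd' vs 'a' => differ
  Position 5: 'c' vs 'a' => differ
Total differences (Hamming distance): 5

5


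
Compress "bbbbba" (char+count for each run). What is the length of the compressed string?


Input: bbbbba
Runs:
  'b' x 5 => "b5"
  'a' x 1 => "a1"
Compressed: "b5a1"
Compressed length: 4

4


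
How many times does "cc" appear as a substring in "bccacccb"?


Searching for "cc" in "bccacccb"
Scanning each position:
  Position 0: "bc" => no
  Position 1: "cc" => MATCH
  Position 2: "ca" => no
  Position 3: "ac" => no
  Position 4: "cc" => MATCH
  Position 5: "cc" => MATCH
  Position 6: "cb" => no
Total occurrences: 3

3


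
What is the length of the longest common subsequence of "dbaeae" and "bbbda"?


LCS of "dbaeae" and "bbbda"
DP table:
           b    b    b    d    a
      0    0    0    0    0    0
  d   0    0    0    0    1    1
  b   0    1    1    1    1    1
  a   0    1    1    1    1    2
  e   0    1    1    1    1    2
  a   0    1    1    1    1    2
  e   0    1    1    1    1    2
LCS length = dp[6][5] = 2

2


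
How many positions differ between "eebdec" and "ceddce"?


Comparing "eebdec" and "ceddce" position by position:
  Position 0: 'e' vs 'c' => DIFFER
  Position 1: 'e' vs 'e' => same
  Position 2: 'b' vs 'd' => DIFFER
  Position 3: 'd' vs 'd' => same
  Position 4: 'e' vs 'c' => DIFFER
  Position 5: 'c' vs 'e' => DIFFER
Positions that differ: 4

4


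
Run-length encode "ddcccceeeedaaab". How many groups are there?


Input: ddcccceeeedaaab
Scanning for consecutive runs:
  Group 1: 'd' x 2 (positions 0-1)
  Group 2: 'c' x 4 (positions 2-5)
  Group 3: 'e' x 4 (positions 6-9)
  Group 4: 'd' x 1 (positions 10-10)
  Group 5: 'a' x 3 (positions 11-13)
  Group 6: 'b' x 1 (positions 14-14)
Total groups: 6

6


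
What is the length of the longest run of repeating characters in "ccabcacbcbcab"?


Input: "ccabcacbcbcab"
Scanning for longest run:
  Position 1 ('c'): continues run of 'c', length=2
  Position 2 ('a'): new char, reset run to 1
  Position 3 ('b'): new char, reset run to 1
  Position 4 ('c'): new char, reset run to 1
  Position 5 ('a'): new char, reset run to 1
  Position 6 ('c'): new char, reset run to 1
  Position 7 ('b'): new char, reset run to 1
  Position 8 ('c'): new char, reset run to 1
  Position 9 ('b'): new char, reset run to 1
  Position 10 ('c'): new char, reset run to 1
  Position 11 ('a'): new char, reset run to 1
  Position 12 ('b'): new char, reset run to 1
Longest run: 'c' with length 2

2


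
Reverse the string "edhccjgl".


Input: edhccjgl
Reading characters right to left:
  Position 7: 'l'
  Position 6: 'g'
  Position 5: 'j'
  Position 4: 'c'
  Position 3: 'c'
  Position 2: 'h'
  Position 1: 'd'
  Position 0: 'e'
Reversed: lgjcchde

lgjcchde


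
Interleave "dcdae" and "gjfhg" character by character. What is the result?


Interleaving "dcdae" and "gjfhg":
  Position 0: 'd' from first, 'g' from second => "dg"
  Position 1: 'c' from first, 'j' from second => "cj"
  Position 2: 'd' from first, 'f' from second => "df"
  Position 3: 'a' from first, 'h' from second => "ah"
  Position 4: 'e' from first, 'g' from second => "eg"
Result: dgcjdfaheg

dgcjdfaheg


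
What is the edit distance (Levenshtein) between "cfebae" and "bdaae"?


Computing edit distance: "cfebae" -> "bdaae"
DP table:
           b    d    a    a    e
      0    1    2    3    4    5
  c   1    1    2    3    4    5
  f   2    2    2    3    4    5
  e   3    3    3    3    4    4
  b   4    3    4    4    4    5
  a   5    4    4    4    4    5
  e   6    5    5    5    5    4
Edit distance = dp[6][5] = 4

4


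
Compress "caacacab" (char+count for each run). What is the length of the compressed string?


Input: caacacab
Runs:
  'c' x 1 => "c1"
  'a' x 2 => "a2"
  'c' x 1 => "c1"
  'a' x 1 => "a1"
  'c' x 1 => "c1"
  'a' x 1 => "a1"
  'b' x 1 => "b1"
Compressed: "c1a2c1a1c1a1b1"
Compressed length: 14

14


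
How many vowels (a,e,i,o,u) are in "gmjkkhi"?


Input: gmjkkhi
Checking each character:
  'g' at position 0: consonant
  'm' at position 1: consonant
  'j' at position 2: consonant
  'k' at position 3: consonant
  'k' at position 4: consonant
  'h' at position 5: consonant
  'i' at position 6: vowel (running total: 1)
Total vowels: 1

1


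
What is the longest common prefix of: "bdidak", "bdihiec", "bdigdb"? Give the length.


Words: bdidak, bdihiec, bdigdb
  Position 0: all 'b' => match
  Position 1: all 'd' => match
  Position 2: all 'i' => match
  Position 3: ('d', 'h', 'g') => mismatch, stop
LCP = "bdi" (length 3)

3


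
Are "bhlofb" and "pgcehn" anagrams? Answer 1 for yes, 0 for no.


Strings: "bhlofb", "pgcehn"
Sorted first:  bbfhlo
Sorted second: ceghnp
Differ at position 0: 'b' vs 'c' => not anagrams

0


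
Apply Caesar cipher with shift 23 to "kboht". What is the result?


Caesar cipher: shift "kboht" by 23
  'k' (pos 10) + 23 = pos 7 = 'h'
  'b' (pos 1) + 23 = pos 24 = 'y'
  'o' (pos 14) + 23 = pos 11 = 'l'
  'h' (pos 7) + 23 = pos 4 = 'e'
  't' (pos 19) + 23 = pos 16 = 'q'
Result: hyleq

hyleq


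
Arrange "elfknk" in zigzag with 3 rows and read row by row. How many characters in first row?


Zigzag "elfknk" into 3 rows:
Placing characters:
  'e' => row 0
  'l' => row 1
  'f' => row 2
  'k' => row 1
  'n' => row 0
  'k' => row 1
Rows:
  Row 0: "en"
  Row 1: "lkk"
  Row 2: "f"
First row length: 2

2


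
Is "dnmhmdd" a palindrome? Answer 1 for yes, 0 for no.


Input: dnmhmdd
Reversed: ddmhmnd
  Compare pos 0 ('d') with pos 6 ('d'): match
  Compare pos 1 ('n') with pos 5 ('d'): MISMATCH
  Compare pos 2 ('m') with pos 4 ('m'): match
Result: not a palindrome

0


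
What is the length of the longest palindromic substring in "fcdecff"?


Input: "fcdecff"
Checking substrings for palindromes:
  [5:7] "ff" (len 2) => palindrome
Longest palindromic substring: "ff" with length 2

2


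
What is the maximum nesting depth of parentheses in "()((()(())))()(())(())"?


Input: "()((()(())))()(())(())"
Tracking depth:
  Position 0 '(': depth becomes 1
  Position 1 ')': depth becomes 0
  Position 2 '(': depth becomes 1
  Position 3 '(': depth becomes 2
  Position 4 '(': depth becomes 3
  Position 5 ')': depth becomes 2
  Position 6 '(': depth becomes 3
  Position 7 '(': depth becomes 4
  Position 8 ')': depth becomes 3
  Position 9 ')': depth becomes 2
  Position 10 ')': depth becomes 1
  Position 11 ')': depth becomes 0
  Position 12 '(': depth becomes 1
  Position 13 ')': depth becomes 0
  Position 14 '(': depth becomes 1
  Position 15 '(': depth becomes 2
  Position 16 ')': depth becomes 1
  Position 17 ')': depth becomes 0
  Position 18 '(': depth becomes 1
  Position 19 '(': depth becomes 2
  Position 20 ')': depth becomes 1
  Position 21 ')': depth becomes 0
Maximum depth reached: 4

4


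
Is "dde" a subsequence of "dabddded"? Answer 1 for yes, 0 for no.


Check if "dde" is a subsequence of "dabddded"
Greedy scan:
  Position 0 ('d'): matches sub[0] = 'd'
  Position 1 ('a'): no match needed
  Position 2 ('b'): no match needed
  Position 3 ('d'): matches sub[1] = 'd'
  Position 4 ('d'): no match needed
  Position 5 ('d'): no match needed
  Position 6 ('e'): matches sub[2] = 'e'
  Position 7 ('d'): no match needed
All 3 characters matched => is a subsequence

1


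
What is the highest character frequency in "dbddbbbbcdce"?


Input: dbddbbbbcdce
Character counts:
  'b': 5
  'c': 2
  'd': 4
  'e': 1
Maximum frequency: 5

5


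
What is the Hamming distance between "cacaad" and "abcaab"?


Comparing "cacaad" and "abcaab" position by position:
  Position 0: 'c' vs 'a' => differ
  Position 1: 'a' vs 'b' => differ
  Position 2: 'c' vs 'c' => same
  Position 3: 'a' vs 'a' => same
  Position 4: 'a' vs 'a' => same
  Position 5: 'd' vs 'b' => differ
Total differences (Hamming distance): 3

3


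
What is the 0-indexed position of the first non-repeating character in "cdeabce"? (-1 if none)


Input: cdeabce
Character frequencies:
  'a': 1
  'b': 1
  'c': 2
  'd': 1
  'e': 2
Scanning left to right for freq == 1:
  Position 0 ('c'): freq=2, skip
  Position 1 ('d'): unique! => answer = 1

1


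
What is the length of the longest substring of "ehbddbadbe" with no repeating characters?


Input: "ehbddbadbe"
Sliding window (track last position of each char):
  Position 0 ('e'): window [0,0] length 1 -- new best
  Position 1 ('h'): window [0,1] length 2 -- new best
  Position 2 ('b'): window [0,2] length 3 -- new best
  Position 3 ('d'): window [0,3] length 4 -- new best
  Position 4 ('d'): repeat (last at 3), move window start to 4
  Position 4 ('d'): window [4,4] length 1
  Position 5 ('b'): window [4,5] length 2
  Position 6 ('a'): window [4,6] length 3
  Position 7 ('d'): repeat (last at 4), move window start to 5
  Position 7 ('d'): window [5,7] length 3
  Position 8 ('b'): repeat (last at 5), move window start to 6
  Position 8 ('b'): window [6,8] length 3
  Position 9 ('e'): window [6,9] length 4
Longest substring with no repeats: "ehbd" with length 4

4


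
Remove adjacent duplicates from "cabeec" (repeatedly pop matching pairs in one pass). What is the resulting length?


Input: cabeec
Stack-based adjacent duplicate removal:
  Read 'c': push. Stack: c
  Read 'a': push. Stack: ca
  Read 'b': push. Stack: cab
  Read 'e': push. Stack: cabe
  Read 'e': matches stack top 'e' => pop. Stack: cab
  Read 'c': push. Stack: cabc
Final stack: "cabc" (length 4)

4


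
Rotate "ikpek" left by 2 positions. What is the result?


Input: "ikpek", rotate left by 2
First 2 characters: "ik"
Remaining characters: "pek"
Concatenate remaining + first: "pek" + "ik" = "pekik"

pekik


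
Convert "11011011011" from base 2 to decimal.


Input: "11011011011" in base 2
Positional expansion:
  Digit '1' (value 1) x 2^10 = 1024
  Digit '1' (value 1) x 2^9 = 512
  Digit '0' (value 0) x 2^8 = 0
  Digit '1' (value 1) x 2^7 = 128
  Digit '1' (value 1) x 2^6 = 64
  Digit '0' (value 0) x 2^5 = 0
  Digit '1' (value 1) x 2^4 = 16
  Digit '1' (value 1) x 2^3 = 8
  Digit '0' (value 0) x 2^2 = 0
  Digit '1' (value 1) x 2^1 = 2
  Digit '1' (value 1) x 2^0 = 1
Sum = 1755

1755


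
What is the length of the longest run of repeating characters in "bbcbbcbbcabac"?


Input: "bbcbbcbbcabac"
Scanning for longest run:
  Position 1 ('b'): continues run of 'b', length=2
  Position 2 ('c'): new char, reset run to 1
  Position 3 ('b'): new char, reset run to 1
  Position 4 ('b'): continues run of 'b', length=2
  Position 5 ('c'): new char, reset run to 1
  Position 6 ('b'): new char, reset run to 1
  Position 7 ('b'): continues run of 'b', length=2
  Position 8 ('c'): new char, reset run to 1
  Position 9 ('a'): new char, reset run to 1
  Position 10 ('b'): new char, reset run to 1
  Position 11 ('a'): new char, reset run to 1
  Position 12 ('c'): new char, reset run to 1
Longest run: 'b' with length 2

2


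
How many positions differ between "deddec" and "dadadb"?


Comparing "deddec" and "dadadb" position by position:
  Position 0: 'd' vs 'd' => same
  Position 1: 'e' vs 'a' => DIFFER
  Position 2: 'd' vs 'd' => same
  Position 3: 'd' vs 'a' => DIFFER
  Position 4: 'e' vs 'd' => DIFFER
  Position 5: 'c' vs 'b' => DIFFER
Positions that differ: 4

4


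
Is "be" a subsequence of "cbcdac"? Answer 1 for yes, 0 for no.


Check if "be" is a subsequence of "cbcdac"
Greedy scan:
  Position 0 ('c'): no match needed
  Position 1 ('b'): matches sub[0] = 'b'
  Position 2 ('c'): no match needed
  Position 3 ('d'): no match needed
  Position 4 ('a'): no match needed
  Position 5 ('c'): no match needed
Only matched 1/2 characters => not a subsequence

0


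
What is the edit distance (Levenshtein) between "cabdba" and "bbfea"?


Computing edit distance: "cabdba" -> "bbfea"
DP table:
           b    b    f    e    a
      0    1    2    3    4    5
  c   1    1    2    3    4    5
  a   2    2    2    3    4    4
  b   3    2    2    3    4    5
  d   4    3    3    3    4    5
  b   5    4    3    4    4    5
  a   6    5    4    4    5    4
Edit distance = dp[6][5] = 4

4


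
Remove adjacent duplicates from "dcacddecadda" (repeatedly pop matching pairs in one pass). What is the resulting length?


Input: dcacddecadda
Stack-based adjacent duplicate removal:
  Read 'd': push. Stack: d
  Read 'c': push. Stack: dc
  Read 'a': push. Stack: dca
  Read 'c': push. Stack: dcac
  Read 'd': push. Stack: dcacd
  Read 'd': matches stack top 'd' => pop. Stack: dcac
  Read 'e': push. Stack: dcace
  Read 'c': push. Stack: dcacec
  Read 'a': push. Stack: dcaceca
  Read 'd': push. Stack: dcacecad
  Read 'd': matches stack top 'd' => pop. Stack: dcaceca
  Read 'a': matches stack top 'a' => pop. Stack: dcacec
Final stack: "dcacec" (length 6)

6


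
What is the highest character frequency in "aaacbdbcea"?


Input: aaacbdbcea
Character counts:
  'a': 4
  'b': 2
  'c': 2
  'd': 1
  'e': 1
Maximum frequency: 4

4


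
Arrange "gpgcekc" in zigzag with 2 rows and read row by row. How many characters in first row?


Zigzag "gpgcekc" into 2 rows:
Placing characters:
  'g' => row 0
  'p' => row 1
  'g' => row 0
  'c' => row 1
  'e' => row 0
  'k' => row 1
  'c' => row 0
Rows:
  Row 0: "ggec"
  Row 1: "pck"
First row length: 4

4


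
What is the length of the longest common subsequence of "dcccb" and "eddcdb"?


LCS of "dcccb" and "eddcdb"
DP table:
           e    d    d    c    d    b
      0    0    0    0    0    0    0
  d   0    0    1    1    1    1    1
  c   0    0    1    1    2    2    2
  c   0    0    1    1    2    2    2
  c   0    0    1    1    2    2    2
  b   0    0    1    1    2    2    3
LCS length = dp[5][6] = 3

3


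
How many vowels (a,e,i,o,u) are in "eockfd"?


Input: eockfd
Checking each character:
  'e' at position 0: vowel (running total: 1)
  'o' at position 1: vowel (running total: 2)
  'c' at position 2: consonant
  'k' at position 3: consonant
  'f' at position 4: consonant
  'd' at position 5: consonant
Total vowels: 2

2


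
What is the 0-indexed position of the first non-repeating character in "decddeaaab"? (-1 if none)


Input: decddeaaab
Character frequencies:
  'a': 3
  'b': 1
  'c': 1
  'd': 3
  'e': 2
Scanning left to right for freq == 1:
  Position 0 ('d'): freq=3, skip
  Position 1 ('e'): freq=2, skip
  Position 2 ('c'): unique! => answer = 2

2


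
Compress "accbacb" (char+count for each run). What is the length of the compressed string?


Input: accbacb
Runs:
  'a' x 1 => "a1"
  'c' x 2 => "c2"
  'b' x 1 => "b1"
  'a' x 1 => "a1"
  'c' x 1 => "c1"
  'b' x 1 => "b1"
Compressed: "a1c2b1a1c1b1"
Compressed length: 12

12


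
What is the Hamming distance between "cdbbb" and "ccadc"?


Comparing "cdbbb" and "ccadc" position by position:
  Position 0: 'c' vs 'c' => same
  Position 1: 'd' vs 'c' => differ
  Position 2: 'b' vs 'a' => differ
  Position 3: 'b' vs 'd' => differ
  Position 4: 'b' vs 'c' => differ
Total differences (Hamming distance): 4

4


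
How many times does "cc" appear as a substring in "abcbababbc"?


Searching for "cc" in "abcbababbc"
Scanning each position:
  Position 0: "ab" => no
  Position 1: "bc" => no
  Position 2: "cb" => no
  Position 3: "ba" => no
  Position 4: "ab" => no
  Position 5: "ba" => no
  Position 6: "ab" => no
  Position 7: "bb" => no
  Position 8: "bc" => no
Total occurrences: 0

0


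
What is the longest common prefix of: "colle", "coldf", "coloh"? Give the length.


Words: colle, coldf, coloh
  Position 0: all 'c' => match
  Position 1: all 'o' => match
  Position 2: all 'l' => match
  Position 3: ('l', 'd', 'o') => mismatch, stop
LCP = "col" (length 3)

3


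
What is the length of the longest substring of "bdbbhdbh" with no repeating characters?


Input: "bdbbhdbh"
Sliding window (track last position of each char):
  Position 0 ('b'): window [0,0] length 1 -- new best
  Position 1 ('d'): window [0,1] length 2 -- new best
  Position 2 ('b'): repeat (last at 0), move window start to 1
  Position 2 ('b'): window [1,2] length 2
  Position 3 ('b'): repeat (last at 2), move window start to 3
  Position 3 ('b'): window [3,3] length 1
  Position 4 ('h'): window [3,4] length 2
  Position 5 ('d'): window [3,5] length 3 -- new best
  Position 6 ('b'): repeat (last at 3), move window start to 4
  Position 6 ('b'): window [4,6] length 3
  Position 7 ('h'): repeat (last at 4), move window start to 5
  Position 7 ('h'): window [5,7] length 3
Longest substring with no repeats: "bhd" with length 3

3


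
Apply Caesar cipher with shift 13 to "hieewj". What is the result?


Caesar cipher: shift "hieewj" by 13
  'h' (pos 7) + 13 = pos 20 = 'u'
  'i' (pos 8) + 13 = pos 21 = 'v'
  'e' (pos 4) + 13 = pos 17 = 'r'
  'e' (pos 4) + 13 = pos 17 = 'r'
  'w' (pos 22) + 13 = pos 9 = 'j'
  'j' (pos 9) + 13 = pos 22 = 'w'
Result: uvrrjw

uvrrjw


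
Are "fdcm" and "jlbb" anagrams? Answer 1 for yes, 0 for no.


Strings: "fdcm", "jlbb"
Sorted first:  cdfm
Sorted second: bbjl
Differ at position 0: 'c' vs 'b' => not anagrams

0


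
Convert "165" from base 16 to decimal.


Input: "165" in base 16
Positional expansion:
  Digit '1' (value 1) x 16^2 = 256
  Digit '6' (value 6) x 16^1 = 96
  Digit '5' (value 5) x 16^0 = 5
Sum = 357

357


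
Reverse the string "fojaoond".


Input: fojaoond
Reading characters right to left:
  Position 7: 'd'
  Position 6: 'n'
  Position 5: 'o'
  Position 4: 'o'
  Position 3: 'a'
  Position 2: 'j'
  Position 1: 'o'
  Position 0: 'f'
Reversed: dnooajof

dnooajof


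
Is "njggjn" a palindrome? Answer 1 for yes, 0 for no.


Input: njggjn
Reversed: njggjn
  Compare pos 0 ('n') with pos 5 ('n'): match
  Compare pos 1 ('j') with pos 4 ('j'): match
  Compare pos 2 ('g') with pos 3 ('g'): match
Result: palindrome

1


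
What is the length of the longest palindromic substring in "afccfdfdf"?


Input: "afccfdfdf"
Checking substrings for palindromes:
  [4:9] "fdfdf" (len 5) => palindrome
  [1:5] "fccf" (len 4) => palindrome
  [4:7] "fdf" (len 3) => palindrome
  [5:8] "dfd" (len 3) => palindrome
  [6:9] "fdf" (len 3) => palindrome
  [2:4] "cc" (len 2) => palindrome
Longest palindromic substring: "fdfdf" with length 5

5


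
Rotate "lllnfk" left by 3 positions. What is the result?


Input: "lllnfk", rotate left by 3
First 3 characters: "lll"
Remaining characters: "nfk"
Concatenate remaining + first: "nfk" + "lll" = "nfklll"

nfklll


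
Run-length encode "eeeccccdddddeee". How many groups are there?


Input: eeeccccdddddeee
Scanning for consecutive runs:
  Group 1: 'e' x 3 (positions 0-2)
  Group 2: 'c' x 4 (positions 3-6)
  Group 3: 'd' x 5 (positions 7-11)
  Group 4: 'e' x 3 (positions 12-14)
Total groups: 4

4


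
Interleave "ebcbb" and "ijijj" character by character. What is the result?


Interleaving "ebcbb" and "ijijj":
  Position 0: 'e' from first, 'i' from second => "ei"
  Position 1: 'b' from first, 'j' from second => "bj"
  Position 2: 'c' from first, 'i' from second => "ci"
  Position 3: 'b' from first, 'j' from second => "bj"
  Position 4: 'b' from first, 'j' from second => "bj"
Result: eibjcibjbj

eibjcibjbj


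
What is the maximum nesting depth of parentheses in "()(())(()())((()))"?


Input: "()(())(()())((()))"
Tracking depth:
  Position 0 '(': depth becomes 1
  Position 1 ')': depth becomes 0
  Position 2 '(': depth becomes 1
  Position 3 '(': depth becomes 2
  Position 4 ')': depth becomes 1
  Position 5 ')': depth becomes 0
  Position 6 '(': depth becomes 1
  Position 7 '(': depth becomes 2
  Position 8 ')': depth becomes 1
  Position 9 '(': depth becomes 2
  Position 10 ')': depth becomes 1
  Position 11 ')': depth becomes 0
  Position 12 '(': depth becomes 1
  Position 13 '(': depth becomes 2
  Position 14 '(': depth becomes 3
  Position 15 ')': depth becomes 2
  Position 16 ')': depth becomes 1
  Position 17 ')': depth becomes 0
Maximum depth reached: 3

3


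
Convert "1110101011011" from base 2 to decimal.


Input: "1110101011011" in base 2
Positional expansion:
  Digit '1' (value 1) x 2^12 = 4096
  Digit '1' (value 1) x 2^11 = 2048
  Digit '1' (value 1) x 2^10 = 1024
  Digit '0' (value 0) x 2^9 = 0
  Digit '1' (value 1) x 2^8 = 256
  Digit '0' (value 0) x 2^7 = 0
  Digit '1' (value 1) x 2^6 = 64
  Digit '0' (value 0) x 2^5 = 0
  Digit '1' (value 1) x 2^4 = 16
  Digit '1' (value 1) x 2^3 = 8
  Digit '0' (value 0) x 2^2 = 0
  Digit '1' (value 1) x 2^1 = 2
  Digit '1' (value 1) x 2^0 = 1
Sum = 7515

7515


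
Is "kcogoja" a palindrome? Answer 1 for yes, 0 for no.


Input: kcogoja
Reversed: ajogock
  Compare pos 0 ('k') with pos 6 ('a'): MISMATCH
  Compare pos 1 ('c') with pos 5 ('j'): MISMATCH
  Compare pos 2 ('o') with pos 4 ('o'): match
Result: not a palindrome

0


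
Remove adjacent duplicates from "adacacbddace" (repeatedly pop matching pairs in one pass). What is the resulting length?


Input: adacacbddace
Stack-based adjacent duplicate removal:
  Read 'a': push. Stack: a
  Read 'd': push. Stack: ad
  Read 'a': push. Stack: ada
  Read 'c': push. Stack: adac
  Read 'a': push. Stack: adaca
  Read 'c': push. Stack: adacac
  Read 'b': push. Stack: adacacb
  Read 'd': push. Stack: adacacbd
  Read 'd': matches stack top 'd' => pop. Stack: adacacb
  Read 'a': push. Stack: adacacba
  Read 'c': push. Stack: adacacbac
  Read 'e': push. Stack: adacacbace
Final stack: "adacacbace" (length 10)

10


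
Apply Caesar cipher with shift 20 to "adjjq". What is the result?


Caesar cipher: shift "adjjq" by 20
  'a' (pos 0) + 20 = pos 20 = 'u'
  'd' (pos 3) + 20 = pos 23 = 'x'
  'j' (pos 9) + 20 = pos 3 = 'd'
  'j' (pos 9) + 20 = pos 3 = 'd'
  'q' (pos 16) + 20 = pos 10 = 'k'
Result: uxddk

uxddk


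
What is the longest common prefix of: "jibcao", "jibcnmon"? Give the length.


Words: jibcao, jibcnmon
  Position 0: all 'j' => match
  Position 1: all 'i' => match
  Position 2: all 'b' => match
  Position 3: all 'c' => match
  Position 4: ('a', 'n') => mismatch, stop
LCP = "jibc" (length 4)

4


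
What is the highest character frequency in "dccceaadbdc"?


Input: dccceaadbdc
Character counts:
  'a': 2
  'b': 1
  'c': 4
  'd': 3
  'e': 1
Maximum frequency: 4

4


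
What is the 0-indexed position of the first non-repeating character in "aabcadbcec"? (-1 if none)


Input: aabcadbcec
Character frequencies:
  'a': 3
  'b': 2
  'c': 3
  'd': 1
  'e': 1
Scanning left to right for freq == 1:
  Position 0 ('a'): freq=3, skip
  Position 1 ('a'): freq=3, skip
  Position 2 ('b'): freq=2, skip
  Position 3 ('c'): freq=3, skip
  Position 4 ('a'): freq=3, skip
  Position 5 ('d'): unique! => answer = 5

5


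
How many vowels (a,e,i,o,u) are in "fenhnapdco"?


Input: fenhnapdco
Checking each character:
  'f' at position 0: consonant
  'e' at position 1: vowel (running total: 1)
  'n' at position 2: consonant
  'h' at position 3: consonant
  'n' at position 4: consonant
  'a' at position 5: vowel (running total: 2)
  'p' at position 6: consonant
  'd' at position 7: consonant
  'c' at position 8: consonant
  'o' at position 9: vowel (running total: 3)
Total vowels: 3

3


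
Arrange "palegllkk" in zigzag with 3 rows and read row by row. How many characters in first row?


Zigzag "palegllkk" into 3 rows:
Placing characters:
  'p' => row 0
  'a' => row 1
  'l' => row 2
  'e' => row 1
  'g' => row 0
  'l' => row 1
  'l' => row 2
  'k' => row 1
  'k' => row 0
Rows:
  Row 0: "pgk"
  Row 1: "aelk"
  Row 2: "ll"
First row length: 3

3


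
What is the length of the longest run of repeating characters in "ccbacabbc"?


Input: "ccbacabbc"
Scanning for longest run:
  Position 1 ('c'): continues run of 'c', length=2
  Position 2 ('b'): new char, reset run to 1
  Position 3 ('a'): new char, reset run to 1
  Position 4 ('c'): new char, reset run to 1
  Position 5 ('a'): new char, reset run to 1
  Position 6 ('b'): new char, reset run to 1
  Position 7 ('b'): continues run of 'b', length=2
  Position 8 ('c'): new char, reset run to 1
Longest run: 'c' with length 2

2


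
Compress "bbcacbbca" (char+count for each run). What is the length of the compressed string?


Input: bbcacbbca
Runs:
  'b' x 2 => "b2"
  'c' x 1 => "c1"
  'a' x 1 => "a1"
  'c' x 1 => "c1"
  'b' x 2 => "b2"
  'c' x 1 => "c1"
  'a' x 1 => "a1"
Compressed: "b2c1a1c1b2c1a1"
Compressed length: 14

14


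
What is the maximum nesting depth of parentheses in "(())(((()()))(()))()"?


Input: "(())(((()()))(()))()"
Tracking depth:
  Position 0 '(': depth becomes 1
  Position 1 '(': depth becomes 2
  Position 2 ')': depth becomes 1
  Position 3 ')': depth becomes 0
  Position 4 '(': depth becomes 1
  Position 5 '(': depth becomes 2
  Position 6 '(': depth becomes 3
  Position 7 '(': depth becomes 4
  Position 8 ')': depth becomes 3
  Position 9 '(': depth becomes 4
  Position 10 ')': depth becomes 3
  Position 11 ')': depth becomes 2
  Position 12 ')': depth becomes 1
  Position 13 '(': depth becomes 2
  Position 14 '(': depth becomes 3
  Position 15 ')': depth becomes 2
  Position 16 ')': depth becomes 1
  Position 17 ')': depth becomes 0
  Position 18 '(': depth becomes 1
  Position 19 ')': depth becomes 0
Maximum depth reached: 4

4


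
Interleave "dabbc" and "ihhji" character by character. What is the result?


Interleaving "dabbc" and "ihhji":
  Position 0: 'd' from first, 'i' from second => "di"
  Position 1: 'a' from first, 'h' from second => "ah"
  Position 2: 'b' from first, 'h' from second => "bh"
  Position 3: 'b' from first, 'j' from second => "bj"
  Position 4: 'c' from first, 'i' from second => "ci"
Result: diahbhbjci

diahbhbjci


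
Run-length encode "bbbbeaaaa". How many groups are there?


Input: bbbbeaaaa
Scanning for consecutive runs:
  Group 1: 'b' x 4 (positions 0-3)
  Group 2: 'e' x 1 (positions 4-4)
  Group 3: 'a' x 4 (positions 5-8)
Total groups: 3

3


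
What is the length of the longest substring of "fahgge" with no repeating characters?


Input: "fahgge"
Sliding window (track last position of each char):
  Position 0 ('f'): window [0,0] length 1 -- new best
  Position 1 ('a'): window [0,1] length 2 -- new best
  Position 2 ('h'): window [0,2] length 3 -- new best
  Position 3 ('g'): window [0,3] length 4 -- new best
  Position 4 ('g'): repeat (last at 3), move window start to 4
  Position 4 ('g'): window [4,4] length 1
  Position 5 ('e'): window [4,5] length 2
Longest substring with no repeats: "fahg" with length 4

4


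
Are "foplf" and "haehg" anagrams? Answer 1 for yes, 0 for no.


Strings: "foplf", "haehg"
Sorted first:  fflop
Sorted second: aeghh
Differ at position 0: 'f' vs 'a' => not anagrams

0


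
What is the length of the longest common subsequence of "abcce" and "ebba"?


LCS of "abcce" and "ebba"
DP table:
           e    b    b    a
      0    0    0    0    0
  a   0    0    0    0    1
  b   0    0    1    1    1
  c   0    0    1    1    1
  c   0    0    1    1    1
  e   0    1    1    1    1
LCS length = dp[5][4] = 1

1


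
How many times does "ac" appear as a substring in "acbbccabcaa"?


Searching for "ac" in "acbbccabcaa"
Scanning each position:
  Position 0: "ac" => MATCH
  Position 1: "cb" => no
  Position 2: "bb" => no
  Position 3: "bc" => no
  Position 4: "cc" => no
  Position 5: "ca" => no
  Position 6: "ab" => no
  Position 7: "bc" => no
  Position 8: "ca" => no
  Position 9: "aa" => no
Total occurrences: 1

1


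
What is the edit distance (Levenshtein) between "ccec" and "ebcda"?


Computing edit distance: "ccec" -> "ebcda"
DP table:
           e    b    c    d    a
      0    1    2    3    4    5
  c   1    1    2    2    3    4
  c   2    2    2    2    3    4
  e   3    2    3    3    3    4
  c   4    3    3    3    4    4
Edit distance = dp[4][5] = 4

4


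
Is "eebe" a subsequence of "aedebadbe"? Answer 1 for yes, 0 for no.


Check if "eebe" is a subsequence of "aedebadbe"
Greedy scan:
  Position 0 ('a'): no match needed
  Position 1 ('e'): matches sub[0] = 'e'
  Position 2 ('d'): no match needed
  Position 3 ('e'): matches sub[1] = 'e'
  Position 4 ('b'): matches sub[2] = 'b'
  Position 5 ('a'): no match needed
  Position 6 ('d'): no match needed
  Position 7 ('b'): no match needed
  Position 8 ('e'): matches sub[3] = 'e'
All 4 characters matched => is a subsequence

1


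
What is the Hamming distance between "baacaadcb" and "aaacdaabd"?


Comparing "baacaadcb" and "aaacdaabd" position by position:
  Position 0: 'b' vs 'a' => differ
  Position 1: 'a' vs 'a' => same
  Position 2: 'a' vs 'a' => same
  Position 3: 'c' vs 'c' => same
  Position 4: 'a' vs 'd' => differ
  Position 5: 'a' vs 'a' => same
  Position 6: 'd' vs 'a' => differ
  Position 7: 'c' vs 'b' => differ
  Position 8: 'b' vs 'd' => differ
Total differences (Hamming distance): 5

5


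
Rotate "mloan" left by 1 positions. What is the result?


Input: "mloan", rotate left by 1
First 1 characters: "m"
Remaining characters: "loan"
Concatenate remaining + first: "loan" + "m" = "loanm"

loanm


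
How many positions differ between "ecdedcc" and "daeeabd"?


Comparing "ecdedcc" and "daeeabd" position by position:
  Position 0: 'e' vs 'd' => DIFFER
  Position 1: 'c' vs 'a' => DIFFER
  Position 2: 'd' vs 'e' => DIFFER
  Position 3: 'e' vs 'e' => same
  Position 4: 'd' vs 'a' => DIFFER
  Position 5: 'c' vs 'b' => DIFFER
  Position 6: 'c' vs 'd' => DIFFER
Positions that differ: 6

6


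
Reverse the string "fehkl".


Input: fehkl
Reading characters right to left:
  Position 4: 'l'
  Position 3: 'k'
  Position 2: 'h'
  Position 1: 'e'
  Position 0: 'f'
Reversed: lkhef

lkhef


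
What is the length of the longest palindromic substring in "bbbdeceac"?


Input: "bbbdeceac"
Checking substrings for palindromes:
  [0:3] "bbb" (len 3) => palindrome
  [4:7] "ece" (len 3) => palindrome
  [0:2] "bb" (len 2) => palindrome
  [1:3] "bb" (len 2) => palindrome
Longest palindromic substring: "bbb" with length 3

3


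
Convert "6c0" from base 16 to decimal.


Input: "6c0" in base 16
Positional expansion:
  Digit '6' (value 6) x 16^2 = 1536
  Digit 'c' (value 12) x 16^1 = 192
  Digit '0' (value 0) x 16^0 = 0
Sum = 1728

1728


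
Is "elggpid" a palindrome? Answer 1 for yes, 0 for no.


Input: elggpid
Reversed: dipggle
  Compare pos 0 ('e') with pos 6 ('d'): MISMATCH
  Compare pos 1 ('l') with pos 5 ('i'): MISMATCH
  Compare pos 2 ('g') with pos 4 ('p'): MISMATCH
Result: not a palindrome

0


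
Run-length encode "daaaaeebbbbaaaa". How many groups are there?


Input: daaaaeebbbbaaaa
Scanning for consecutive runs:
  Group 1: 'd' x 1 (positions 0-0)
  Group 2: 'a' x 4 (positions 1-4)
  Group 3: 'e' x 2 (positions 5-6)
  Group 4: 'b' x 4 (positions 7-10)
  Group 5: 'a' x 4 (positions 11-14)
Total groups: 5

5


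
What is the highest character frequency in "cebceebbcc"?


Input: cebceebbcc
Character counts:
  'b': 3
  'c': 4
  'e': 3
Maximum frequency: 4

4


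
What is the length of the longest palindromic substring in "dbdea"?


Input: "dbdea"
Checking substrings for palindromes:
  [0:3] "dbd" (len 3) => palindrome
Longest palindromic substring: "dbd" with length 3

3


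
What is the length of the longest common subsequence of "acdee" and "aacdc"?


LCS of "acdee" and "aacdc"
DP table:
           a    a    c    d    c
      0    0    0    0    0    0
  a   0    1    1    1    1    1
  c   0    1    1    2    2    2
  d   0    1    1    2    3    3
  e   0    1    1    2    3    3
  e   0    1    1    2    3    3
LCS length = dp[5][5] = 3

3
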